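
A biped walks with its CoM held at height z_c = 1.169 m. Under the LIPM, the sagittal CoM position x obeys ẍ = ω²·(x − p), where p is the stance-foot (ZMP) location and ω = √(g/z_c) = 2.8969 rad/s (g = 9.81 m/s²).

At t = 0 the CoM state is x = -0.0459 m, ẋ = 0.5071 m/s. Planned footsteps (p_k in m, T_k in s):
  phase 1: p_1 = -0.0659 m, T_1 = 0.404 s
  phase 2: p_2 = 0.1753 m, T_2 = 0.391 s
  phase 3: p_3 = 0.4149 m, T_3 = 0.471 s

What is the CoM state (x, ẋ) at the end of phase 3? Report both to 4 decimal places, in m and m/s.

x = 2.2569, ẋ = 5.5825

phase 1: p=-0.0659, T=0.404, ωT=1.170348, cosh=1.766686, sinh=1.456427; start (x,ẋ)=(-0.045900, 0.507100) → end (x,ẋ)=(0.224380, 0.980269)
phase 2: p=0.1753, T=0.391, ωT=1.132688, cosh=1.713077, sinh=1.390911; start (x,ẋ)=(0.224380, 0.980269) → end (x,ẋ)=(0.730042, 1.877036)
phase 3: p=0.4149, T=0.471, ωT=1.364440, cosh=2.084527, sinh=1.829003; start (x,ẋ)=(0.730042, 1.877036) → end (x,ẋ)=(2.256919, 5.582494)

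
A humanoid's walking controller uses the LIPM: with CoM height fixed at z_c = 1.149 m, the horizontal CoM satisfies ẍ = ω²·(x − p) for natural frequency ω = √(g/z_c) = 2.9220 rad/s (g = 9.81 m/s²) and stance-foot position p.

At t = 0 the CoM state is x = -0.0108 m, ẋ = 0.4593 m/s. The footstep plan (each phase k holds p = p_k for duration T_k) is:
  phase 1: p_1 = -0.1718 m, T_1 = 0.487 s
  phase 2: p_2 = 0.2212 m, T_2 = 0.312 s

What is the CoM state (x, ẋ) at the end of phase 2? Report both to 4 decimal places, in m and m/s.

x = 1.2963, ẋ = 3.6017

phase 1: p=-0.1718, T=0.487, ωT=1.423014, cosh=2.195298, sinh=1.954311; start (x,ẋ)=(-0.010800, 0.459300) → end (x,ẋ)=(0.488835, 1.927690)
phase 2: p=0.2212, T=0.312, ωT=0.911664, cosh=1.445157, sinh=1.043302; start (x,ẋ)=(0.488835, 1.927690) → end (x,ẋ)=(1.296258, 3.601709)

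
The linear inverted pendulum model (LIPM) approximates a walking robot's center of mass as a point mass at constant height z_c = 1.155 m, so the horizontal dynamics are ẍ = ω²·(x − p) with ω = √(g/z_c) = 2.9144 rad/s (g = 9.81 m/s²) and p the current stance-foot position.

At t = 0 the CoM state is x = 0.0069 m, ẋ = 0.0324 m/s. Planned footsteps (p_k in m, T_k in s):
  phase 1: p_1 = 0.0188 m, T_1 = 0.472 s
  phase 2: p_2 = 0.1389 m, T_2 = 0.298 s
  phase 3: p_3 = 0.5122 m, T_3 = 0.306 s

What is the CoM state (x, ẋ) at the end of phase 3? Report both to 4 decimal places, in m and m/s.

phase 1: p=0.0188, T=0.472, ωT=1.375597, cosh=2.105063, sinh=1.852375; start (x,ẋ)=(0.006900, 0.032400) → end (x,ẋ)=(0.014343, 0.003961)
phase 2: p=0.1389, T=0.298, ωT=0.868491, cosh=1.401448, sinh=0.981864; start (x,ẋ)=(0.014343, 0.003961) → end (x,ẋ)=(-0.034326, -0.350874)
phase 3: p=0.5122, T=0.306, ωT=0.891806, cosh=1.424724, sinh=1.014809; start (x,ẋ)=(-0.034326, -0.350874) → end (x,ẋ)=(-0.388624, -2.116280)

x = -0.3886, ẋ = -2.1163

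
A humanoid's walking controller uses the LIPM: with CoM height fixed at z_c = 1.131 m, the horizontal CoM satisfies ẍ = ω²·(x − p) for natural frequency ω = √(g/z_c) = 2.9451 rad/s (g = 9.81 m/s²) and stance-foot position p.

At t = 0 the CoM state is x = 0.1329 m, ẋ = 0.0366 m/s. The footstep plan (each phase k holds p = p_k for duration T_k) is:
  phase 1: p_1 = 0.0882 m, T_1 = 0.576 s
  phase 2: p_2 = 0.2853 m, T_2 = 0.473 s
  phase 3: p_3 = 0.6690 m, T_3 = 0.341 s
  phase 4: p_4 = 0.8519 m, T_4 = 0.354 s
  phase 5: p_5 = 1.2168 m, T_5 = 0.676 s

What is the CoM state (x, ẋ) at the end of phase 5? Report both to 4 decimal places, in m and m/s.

x = 0.1405, ẋ = -2.9748

phase 1: p=0.0882, T=0.576, ωT=1.696378, cosh=2.818750, sinh=2.635404; start (x,ẋ)=(0.132900, 0.036600) → end (x,ẋ)=(0.246949, 0.450107)
phase 2: p=0.2853, T=0.473, ωT=1.393032, cosh=2.137682, sinh=1.889361; start (x,ẋ)=(0.246949, 0.450107) → end (x,ẋ)=(0.492074, 0.748788)
phase 3: p=0.6690, T=0.341, ωT=1.004279, cosh=1.548124, sinh=1.181815; start (x,ẋ)=(0.492074, 0.748788) → end (x,ẋ)=(0.695572, 0.543415)
phase 4: p=0.8519, T=0.354, ωT=1.042565, cosh=1.594517, sinh=1.241968; start (x,ẋ)=(0.695572, 0.543415) → end (x,ẋ)=(0.831794, 0.294681)
phase 5: p=1.2168, T=0.676, ωT=1.990888, cosh=3.729302, sinh=3.592728; start (x,ẋ)=(0.831794, 0.294681) → end (x,ẋ)=(0.140479, -2.974769)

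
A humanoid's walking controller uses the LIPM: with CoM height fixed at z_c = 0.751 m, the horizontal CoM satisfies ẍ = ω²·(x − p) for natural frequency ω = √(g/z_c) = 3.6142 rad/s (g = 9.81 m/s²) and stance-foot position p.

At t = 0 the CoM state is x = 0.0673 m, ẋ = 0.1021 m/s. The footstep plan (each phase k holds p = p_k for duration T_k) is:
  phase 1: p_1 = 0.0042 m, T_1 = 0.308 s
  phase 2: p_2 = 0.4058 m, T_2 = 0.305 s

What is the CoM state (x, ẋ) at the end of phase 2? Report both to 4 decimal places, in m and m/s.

phase 1: p=0.0042, T=0.308, ωT=1.113174, cosh=1.686259, sinh=1.357744; start (x,ẋ)=(0.067300, 0.102100) → end (x,ẋ)=(0.148959, 0.481809)
phase 2: p=0.4058, T=0.305, ωT=1.102331, cosh=1.671636, sinh=1.339540; start (x,ẋ)=(0.148959, 0.481809) → end (x,ẋ)=(0.155029, -0.438053)

x = 0.1550, ẋ = -0.4381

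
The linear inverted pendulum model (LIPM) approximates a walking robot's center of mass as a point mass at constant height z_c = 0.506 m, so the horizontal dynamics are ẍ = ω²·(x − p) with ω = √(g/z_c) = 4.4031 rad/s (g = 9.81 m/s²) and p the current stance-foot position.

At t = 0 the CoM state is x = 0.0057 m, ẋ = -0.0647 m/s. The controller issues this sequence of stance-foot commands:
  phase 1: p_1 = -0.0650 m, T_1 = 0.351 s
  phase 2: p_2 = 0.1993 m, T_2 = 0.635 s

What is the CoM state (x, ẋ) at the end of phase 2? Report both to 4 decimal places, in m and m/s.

x = 0.1785, ẋ = -0.0253

phase 1: p=-0.0650, T=0.351, ωT=1.545488, cosh=2.451734, sinh=2.238526; start (x,ẋ)=(0.005700, -0.064700) → end (x,ẋ)=(0.075444, 0.538224)
phase 2: p=0.1993, T=0.635, ωT=2.795969, cosh=8.219770, sinh=8.158714; start (x,ẋ)=(0.075444, 0.538224) → end (x,ẋ)=(0.178536, -0.025269)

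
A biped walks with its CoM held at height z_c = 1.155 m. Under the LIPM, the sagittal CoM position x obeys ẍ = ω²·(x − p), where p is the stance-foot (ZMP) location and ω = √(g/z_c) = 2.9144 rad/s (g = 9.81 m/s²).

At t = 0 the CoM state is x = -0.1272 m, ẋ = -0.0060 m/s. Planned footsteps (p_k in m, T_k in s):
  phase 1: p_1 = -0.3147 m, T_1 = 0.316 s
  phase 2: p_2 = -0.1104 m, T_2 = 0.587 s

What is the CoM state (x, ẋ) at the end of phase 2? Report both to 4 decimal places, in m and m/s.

x = 0.6013, ẋ = 2.1421

phase 1: p=-0.3147, T=0.316, ωT=0.920950, cosh=1.454908, sinh=1.056768; start (x,ẋ)=(-0.127200, -0.006000) → end (x,ẋ)=(-0.044080, 0.568741)
phase 2: p=-0.1104, T=0.587, ωT=1.710753, cosh=2.856927, sinh=2.676198; start (x,ẋ)=(-0.044080, 0.568741) → end (x,ẋ)=(0.601327, 2.142114)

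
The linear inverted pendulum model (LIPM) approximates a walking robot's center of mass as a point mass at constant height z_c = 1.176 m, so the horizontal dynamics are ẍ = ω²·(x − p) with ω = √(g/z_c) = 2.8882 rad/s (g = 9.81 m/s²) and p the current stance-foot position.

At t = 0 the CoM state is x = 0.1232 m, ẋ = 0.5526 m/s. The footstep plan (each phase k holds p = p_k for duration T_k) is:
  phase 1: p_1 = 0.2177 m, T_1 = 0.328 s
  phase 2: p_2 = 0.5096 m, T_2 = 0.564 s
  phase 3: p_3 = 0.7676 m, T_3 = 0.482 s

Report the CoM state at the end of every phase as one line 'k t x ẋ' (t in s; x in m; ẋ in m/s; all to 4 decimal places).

1 0.3280 0.2871 0.5207
2 0.8920 0.3625 -0.1966
3 1.3740 -0.2260 -2.6279

phase 1: p=0.2177, T=0.328, ωT=0.947330, cosh=1.483295, sinh=1.095519; start (x,ẋ)=(0.123200, 0.552600) → end (x,ẋ)=(0.287135, 0.520663)
phase 2: p=0.5096, T=0.564, ωT=1.628945, cosh=2.647314, sinh=2.451178; start (x,ẋ)=(0.287135, 0.520663) → end (x,ẋ)=(0.362544, -0.196583)
phase 3: p=0.7676, T=0.482, ωT=1.392112, cosh=2.135945, sinh=1.887395; start (x,ẋ)=(0.362544, -0.196583) → end (x,ẋ)=(-0.226040, -2.627919)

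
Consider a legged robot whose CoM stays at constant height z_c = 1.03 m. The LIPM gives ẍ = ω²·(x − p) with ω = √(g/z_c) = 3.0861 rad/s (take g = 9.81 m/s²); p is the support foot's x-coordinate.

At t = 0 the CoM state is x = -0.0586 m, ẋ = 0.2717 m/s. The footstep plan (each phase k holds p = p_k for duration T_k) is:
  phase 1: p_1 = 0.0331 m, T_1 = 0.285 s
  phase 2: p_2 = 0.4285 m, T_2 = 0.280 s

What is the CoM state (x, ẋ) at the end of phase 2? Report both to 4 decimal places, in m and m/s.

phase 1: p=0.0331, T=0.285, ωT=0.879538, cosh=1.412381, sinh=0.997406; start (x,ẋ)=(-0.058600, 0.271700) → end (x,ẋ)=(-0.008604, 0.101482)
phase 2: p=0.4285, T=0.280, ωT=0.864108, cosh=1.397158, sinh=0.975731; start (x,ẋ)=(-0.008604, 0.101482) → end (x,ẋ)=(-0.150117, -1.174421)

x = -0.1501, ẋ = -1.1744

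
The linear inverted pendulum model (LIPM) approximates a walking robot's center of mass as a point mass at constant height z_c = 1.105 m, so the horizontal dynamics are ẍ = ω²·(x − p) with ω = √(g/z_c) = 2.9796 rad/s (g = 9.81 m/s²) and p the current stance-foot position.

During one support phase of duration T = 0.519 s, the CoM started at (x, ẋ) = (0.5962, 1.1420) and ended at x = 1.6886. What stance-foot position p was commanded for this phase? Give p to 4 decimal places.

p = 0.4355

ωT = 2.9796·0.519 = 1.546412; cosh(ωT) = 2.453804, sinh(ωT) = 2.240793
x(T) = p + (x₀−p)·cosh(ωT) + (ẋ₀/ω)·sinh(ωT) ⇒ p·(1 − cosh) = x(T) − x₀·cosh − (ẋ₀/ω)·sinh
numerator   = 1.6886 − (0.5962)·2.453804 − (1.1420/2.9796)·2.240793 = -0.633193
denominator = 1 − 2.453804 = -1.453804
p = -0.633193 / -1.453804 = 0.4355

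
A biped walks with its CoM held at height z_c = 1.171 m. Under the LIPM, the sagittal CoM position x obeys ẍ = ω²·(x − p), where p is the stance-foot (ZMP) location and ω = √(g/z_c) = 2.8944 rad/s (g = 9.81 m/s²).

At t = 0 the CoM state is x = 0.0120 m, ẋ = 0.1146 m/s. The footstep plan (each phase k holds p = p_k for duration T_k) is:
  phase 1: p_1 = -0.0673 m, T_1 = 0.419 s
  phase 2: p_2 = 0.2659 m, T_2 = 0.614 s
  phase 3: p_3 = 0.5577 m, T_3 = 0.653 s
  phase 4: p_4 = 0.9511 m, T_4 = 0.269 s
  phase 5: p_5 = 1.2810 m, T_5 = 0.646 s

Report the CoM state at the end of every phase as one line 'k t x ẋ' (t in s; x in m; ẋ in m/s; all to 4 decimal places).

phase 1: p=-0.0673, T=0.419, ωT=1.212754, cosh=1.830054, sinh=1.532677; start (x,ẋ)=(0.012000, 0.114600) → end (x,ẋ)=(0.138508, 0.561513)
phase 2: p=0.2659, T=0.614, ωT=1.777162, cosh=3.041083, sinh=2.871966; start (x,ẋ)=(0.138508, 0.561513) → end (x,ẋ)=(0.435650, 0.648645)
phase 3: p=0.5577, T=0.653, ωT=1.890043, cosh=3.385360, sinh=3.234295; start (x,ẋ)=(0.435650, 0.648645) → end (x,ẋ)=(0.869335, 1.053350)
phase 4: p=0.9511, T=0.269, ωT=0.778594, cosh=1.318729, sinh=0.859678; start (x,ẋ)=(0.869335, 1.053350) → end (x,ẋ)=(1.156134, 1.185631)
phase 5: p=1.2810, T=0.646, ωT=1.869782, cosh=3.320521, sinh=3.166364; start (x,ẋ)=(1.156134, 1.185631) → end (x,ẋ)=(2.163414, 2.792548)

1 0.4190 0.1385 0.5615
2 1.0330 0.4357 0.6486
3 1.6860 0.8693 1.0533
4 1.9550 1.1561 1.1856
5 2.6010 2.1634 2.7925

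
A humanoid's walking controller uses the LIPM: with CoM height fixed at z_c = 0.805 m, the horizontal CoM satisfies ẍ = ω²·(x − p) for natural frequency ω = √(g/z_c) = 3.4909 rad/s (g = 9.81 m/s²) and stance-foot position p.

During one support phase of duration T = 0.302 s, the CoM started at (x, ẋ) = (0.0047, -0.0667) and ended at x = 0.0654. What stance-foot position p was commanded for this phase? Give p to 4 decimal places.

ωT = 3.4909·0.302 = 1.054252; cosh(ωT) = 1.609140, sinh(ωT) = 1.260687
x(T) = p + (x₀−p)·cosh(ωT) + (ẋ₀/ω)·sinh(ωT) ⇒ p·(1 − cosh) = x(T) − x₀·cosh − (ẋ₀/ω)·sinh
numerator   = 0.0654 − (0.0047)·1.609140 − (-0.0667/3.4909)·1.260687 = 0.081925
denominator = 1 − 1.609140 = -0.609140
p = 0.081925 / -0.609140 = -0.1345

p = -0.1345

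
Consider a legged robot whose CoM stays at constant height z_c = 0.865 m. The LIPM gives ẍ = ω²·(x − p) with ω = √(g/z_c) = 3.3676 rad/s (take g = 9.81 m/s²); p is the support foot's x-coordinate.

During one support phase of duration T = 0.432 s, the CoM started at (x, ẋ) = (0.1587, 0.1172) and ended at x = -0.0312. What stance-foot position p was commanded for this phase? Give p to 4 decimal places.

p = 0.3656

ωT = 3.3676·0.432 = 1.454803; cosh(ωT) = 2.258543, sinh(ωT) = 2.025097
x(T) = p + (x₀−p)·cosh(ωT) + (ẋ₀/ω)·sinh(ωT) ⇒ p·(1 − cosh) = x(T) − x₀·cosh − (ẋ₀/ω)·sinh
numerator   = -0.0312 − (0.1587)·2.258543 − (0.1172/3.3676)·2.025097 = -0.460109
denominator = 1 − 2.258543 = -1.258543
p = -0.460109 / -1.258543 = 0.3656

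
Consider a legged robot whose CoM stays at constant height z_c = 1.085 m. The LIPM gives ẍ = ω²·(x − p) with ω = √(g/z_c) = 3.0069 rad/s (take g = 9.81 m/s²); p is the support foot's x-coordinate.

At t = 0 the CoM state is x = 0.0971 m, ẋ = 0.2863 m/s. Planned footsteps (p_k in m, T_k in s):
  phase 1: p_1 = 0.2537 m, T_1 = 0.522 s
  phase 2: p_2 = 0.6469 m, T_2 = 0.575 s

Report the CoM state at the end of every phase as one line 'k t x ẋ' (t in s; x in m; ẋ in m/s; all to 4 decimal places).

phase 1: p=0.2537, T=0.522, ωT=1.569602, cosh=2.506431, sinh=2.298303; start (x,ẋ)=(0.097100, 0.286300) → end (x,ẋ)=(0.080024, -0.364635)
phase 2: p=0.6469, T=0.575, ωT=1.728967, cosh=2.906150, sinh=2.728683; start (x,ẋ)=(0.080024, -0.364635) → end (x,ẋ)=(-1.331423, -5.710829)

1 0.5220 0.0800 -0.3646
2 1.0970 -1.3314 -5.7108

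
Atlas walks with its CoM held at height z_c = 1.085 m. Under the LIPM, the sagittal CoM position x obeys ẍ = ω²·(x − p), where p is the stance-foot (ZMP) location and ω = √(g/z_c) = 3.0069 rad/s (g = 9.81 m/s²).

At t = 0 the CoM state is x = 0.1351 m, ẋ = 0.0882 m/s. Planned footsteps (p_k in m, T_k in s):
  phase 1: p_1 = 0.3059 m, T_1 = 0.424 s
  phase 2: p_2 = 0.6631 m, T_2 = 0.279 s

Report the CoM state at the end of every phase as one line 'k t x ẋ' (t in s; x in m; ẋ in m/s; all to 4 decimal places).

phase 1: p=0.3059, T=0.424, ωT=1.274926, cosh=1.928943, sinh=1.649492; start (x,ẋ)=(0.135100, 0.088200) → end (x,ẋ)=(0.024820, -0.677011)
phase 2: p=0.6631, T=0.279, ωT=0.838925, cosh=1.373027, sinh=0.940852; start (x,ẋ)=(0.024820, -0.677011) → end (x,ẋ)=(-0.425110, -2.735277)

1 0.4240 0.0248 -0.6770
2 0.7030 -0.4251 -2.7353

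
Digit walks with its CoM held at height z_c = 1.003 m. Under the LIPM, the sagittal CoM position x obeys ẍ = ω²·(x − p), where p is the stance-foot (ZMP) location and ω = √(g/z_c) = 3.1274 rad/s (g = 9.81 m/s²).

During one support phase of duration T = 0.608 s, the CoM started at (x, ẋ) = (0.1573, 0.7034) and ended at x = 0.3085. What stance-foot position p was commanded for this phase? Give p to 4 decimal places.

p = 0.3988

ωT = 3.1274·0.608 = 1.901459; cosh(ωT) = 3.422504, sinh(ωT) = 3.273154
x(T) = p + (x₀−p)·cosh(ωT) + (ẋ₀/ω)·sinh(ωT) ⇒ p·(1 − cosh) = x(T) − x₀·cosh − (ẋ₀/ω)·sinh
numerator   = 0.3085 − (0.1573)·3.422504 − (0.7034/3.1274)·3.273154 = -0.966042
denominator = 1 − 3.422504 = -2.422504
p = -0.966042 / -2.422504 = 0.3988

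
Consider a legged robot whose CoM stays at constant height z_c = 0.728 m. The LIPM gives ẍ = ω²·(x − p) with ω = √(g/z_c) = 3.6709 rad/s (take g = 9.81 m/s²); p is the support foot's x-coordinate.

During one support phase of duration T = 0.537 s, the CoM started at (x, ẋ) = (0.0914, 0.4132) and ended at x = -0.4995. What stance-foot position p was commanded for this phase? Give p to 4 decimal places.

p = 0.4626

ωT = 3.6709·0.537 = 1.971273; cosh(ωT) = 3.659546, sinh(ωT) = 3.520267
x(T) = p + (x₀−p)·cosh(ωT) + (ẋ₀/ω)·sinh(ωT) ⇒ p·(1 − cosh) = x(T) − x₀·cosh − (ẋ₀/ω)·sinh
numerator   = -0.4995 − (0.0914)·3.659546 − (0.4132/3.6709)·3.520267 = -1.230227
denominator = 1 − 3.659546 = -2.659546
p = -1.230227 / -2.659546 = 0.4626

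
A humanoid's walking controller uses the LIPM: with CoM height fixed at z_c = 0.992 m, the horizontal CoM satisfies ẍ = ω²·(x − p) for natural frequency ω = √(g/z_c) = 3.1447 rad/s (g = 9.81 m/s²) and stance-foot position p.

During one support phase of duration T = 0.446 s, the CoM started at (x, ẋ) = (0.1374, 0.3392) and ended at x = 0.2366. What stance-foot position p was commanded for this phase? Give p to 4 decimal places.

p = 0.2298

ωT = 3.1447·0.446 = 1.402536; cosh(ωT) = 2.155735, sinh(ωT) = 1.909763
x(T) = p + (x₀−p)·cosh(ωT) + (ẋ₀/ω)·sinh(ωT) ⇒ p·(1 − cosh) = x(T) − x₀·cosh − (ẋ₀/ω)·sinh
numerator   = 0.2366 − (0.1374)·2.155735 − (0.3392/3.1447)·1.909763 = -0.265593
denominator = 1 − 2.155735 = -1.155735
p = -0.265593 / -1.155735 = 0.2298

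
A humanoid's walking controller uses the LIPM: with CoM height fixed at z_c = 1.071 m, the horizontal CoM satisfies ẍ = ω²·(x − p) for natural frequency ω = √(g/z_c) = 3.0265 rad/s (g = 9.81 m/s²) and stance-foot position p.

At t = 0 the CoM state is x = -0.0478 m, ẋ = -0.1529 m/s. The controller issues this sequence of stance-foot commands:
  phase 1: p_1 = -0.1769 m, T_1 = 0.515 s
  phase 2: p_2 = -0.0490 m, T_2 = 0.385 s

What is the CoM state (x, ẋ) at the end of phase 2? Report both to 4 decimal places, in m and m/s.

phase 1: p=-0.1769, T=0.515, ωT=1.558647, cosh=2.481405, sinh=2.270984; start (x,ẋ)=(-0.047800, -0.152900) → end (x,ẋ)=(0.028718, 0.507915)
phase 2: p=-0.0490, T=0.385, ωT=1.165202, cosh=1.759216, sinh=1.447356; start (x,ẋ)=(0.028718, 0.507915) → end (x,ẋ)=(0.330622, 1.233971)

x = 0.3306, ẋ = 1.2340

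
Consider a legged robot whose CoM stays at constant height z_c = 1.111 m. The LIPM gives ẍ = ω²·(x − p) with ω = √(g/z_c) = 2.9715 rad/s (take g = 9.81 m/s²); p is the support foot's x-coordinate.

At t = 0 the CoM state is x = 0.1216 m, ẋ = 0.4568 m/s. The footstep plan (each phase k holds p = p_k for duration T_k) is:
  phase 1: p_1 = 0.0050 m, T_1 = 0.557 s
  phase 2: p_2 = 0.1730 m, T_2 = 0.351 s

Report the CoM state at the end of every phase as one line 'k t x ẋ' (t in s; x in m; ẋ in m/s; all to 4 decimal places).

1 0.5570 0.7089 2.1126
2 0.9080 1.9112 5.3484

phase 1: p=0.0050, T=0.557, ωT=1.655126, cosh=2.712402, sinh=2.521334; start (x,ẋ)=(0.121600, 0.456800) → end (x,ẋ)=(0.708863, 2.112610)
phase 2: p=0.1730, T=0.351, ωT=1.042996, cosh=1.595052, sinh=1.242655; start (x,ẋ)=(0.708863, 2.112610) → end (x,ẋ)=(1.911205, 5.348425)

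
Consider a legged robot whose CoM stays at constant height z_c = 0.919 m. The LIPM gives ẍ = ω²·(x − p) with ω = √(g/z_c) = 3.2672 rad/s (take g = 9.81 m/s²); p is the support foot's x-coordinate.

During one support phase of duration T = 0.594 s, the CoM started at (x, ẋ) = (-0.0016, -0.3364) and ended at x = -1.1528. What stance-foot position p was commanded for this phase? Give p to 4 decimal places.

ωT = 3.2672·0.594 = 1.940717; cosh(ωT) = 3.553671, sinh(ωT) = 3.410070
x(T) = p + (x₀−p)·cosh(ωT) + (ẋ₀/ω)·sinh(ωT) ⇒ p·(1 − cosh) = x(T) − x₀·cosh − (ẋ₀/ω)·sinh
numerator   = -1.1528 − (-0.0016)·3.553671 − (-0.3364/3.2672)·3.410070 = -0.796004
denominator = 1 − 3.553671 = -2.553671
p = -0.796004 / -2.553671 = 0.3117

p = 0.3117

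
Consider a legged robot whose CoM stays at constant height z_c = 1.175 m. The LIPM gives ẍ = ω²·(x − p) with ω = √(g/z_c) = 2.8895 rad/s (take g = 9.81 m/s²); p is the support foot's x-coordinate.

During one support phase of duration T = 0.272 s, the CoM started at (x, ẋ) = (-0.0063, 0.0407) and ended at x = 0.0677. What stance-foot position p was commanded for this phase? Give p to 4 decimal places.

p = -0.1963

ωT = 2.8895·0.272 = 0.785944; cosh(ωT) = 1.325083, sinh(ωT) = 0.869394
x(T) = p + (x₀−p)·cosh(ωT) + (ẋ₀/ω)·sinh(ωT) ⇒ p·(1 − cosh) = x(T) − x₀·cosh − (ẋ₀/ω)·sinh
numerator   = 0.0677 − (-0.0063)·1.325083 − (0.0407/2.8895)·0.869394 = 0.063802
denominator = 1 − 1.325083 = -0.325083
p = 0.063802 / -0.325083 = -0.1963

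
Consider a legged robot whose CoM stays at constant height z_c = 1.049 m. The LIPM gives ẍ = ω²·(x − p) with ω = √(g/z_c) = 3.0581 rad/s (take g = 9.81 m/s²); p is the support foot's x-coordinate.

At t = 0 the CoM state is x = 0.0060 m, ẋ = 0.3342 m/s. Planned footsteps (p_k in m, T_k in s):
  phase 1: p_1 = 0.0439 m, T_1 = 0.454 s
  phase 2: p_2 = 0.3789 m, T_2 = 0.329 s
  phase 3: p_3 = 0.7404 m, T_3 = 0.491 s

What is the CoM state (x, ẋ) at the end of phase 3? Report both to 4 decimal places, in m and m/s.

x = -0.4263, ẋ = -3.2289

phase 1: p=0.0439, T=0.454, ωT=1.388377, cosh=2.128910, sinh=1.879431; start (x,ẋ)=(0.006000, 0.334200) → end (x,ẋ)=(0.168605, 0.493652)
phase 2: p=0.3789, T=0.329, ωT=1.006115, cosh=1.550296, sinh=1.184659; start (x,ẋ)=(0.168605, 0.493652) → end (x,ẋ)=(0.244114, 0.003449)
phase 3: p=0.7404, T=0.491, ωT=1.501527, cosh=2.355664, sinh=2.132874; start (x,ẋ)=(0.244114, 0.003449) → end (x,ẋ)=(-0.426278, -3.228924)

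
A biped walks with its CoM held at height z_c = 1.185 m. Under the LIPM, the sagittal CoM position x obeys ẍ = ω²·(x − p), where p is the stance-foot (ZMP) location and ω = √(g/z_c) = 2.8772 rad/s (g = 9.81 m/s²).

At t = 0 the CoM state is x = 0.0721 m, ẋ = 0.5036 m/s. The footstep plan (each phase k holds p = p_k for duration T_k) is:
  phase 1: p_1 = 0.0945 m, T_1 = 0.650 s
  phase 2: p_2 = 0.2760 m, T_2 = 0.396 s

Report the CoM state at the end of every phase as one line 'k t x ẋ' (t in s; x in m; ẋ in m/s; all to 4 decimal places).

phase 1: p=0.0945, T=0.650, ωT=1.870180, cosh=3.321780, sinh=3.167684; start (x,ẋ)=(0.072100, 0.503600) → end (x,ẋ)=(0.574536, 1.468694)
phase 2: p=0.2760, T=0.396, ωT=1.139371, cosh=1.722412, sinh=1.402391; start (x,ẋ)=(0.574536, 1.468694) → end (x,ẋ)=(1.506065, 3.734275)

1 0.6500 0.5745 1.4687
2 1.0460 1.5061 3.7343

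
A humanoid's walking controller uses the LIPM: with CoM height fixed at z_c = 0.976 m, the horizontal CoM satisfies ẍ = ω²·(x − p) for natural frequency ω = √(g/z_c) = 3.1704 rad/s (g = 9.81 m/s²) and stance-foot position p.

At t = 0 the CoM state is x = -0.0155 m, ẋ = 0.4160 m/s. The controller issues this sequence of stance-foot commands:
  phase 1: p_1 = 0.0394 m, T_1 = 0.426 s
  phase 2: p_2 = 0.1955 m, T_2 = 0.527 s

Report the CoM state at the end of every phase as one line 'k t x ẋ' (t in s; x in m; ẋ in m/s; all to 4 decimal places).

1 0.4260 0.1626 0.5434
2 0.9530 0.5443 1.2277

phase 1: p=0.0394, T=0.426, ωT=1.350590, cosh=2.059395, sinh=1.800308; start (x,ẋ)=(-0.015500, 0.416000) → end (x,ẋ)=(0.162564, 0.543356)
phase 2: p=0.1955, T=0.527, ωT=1.670801, cosh=2.752260, sinh=2.564164; start (x,ẋ)=(0.162564, 0.543356) → end (x,ẋ)=(0.544309, 1.227709)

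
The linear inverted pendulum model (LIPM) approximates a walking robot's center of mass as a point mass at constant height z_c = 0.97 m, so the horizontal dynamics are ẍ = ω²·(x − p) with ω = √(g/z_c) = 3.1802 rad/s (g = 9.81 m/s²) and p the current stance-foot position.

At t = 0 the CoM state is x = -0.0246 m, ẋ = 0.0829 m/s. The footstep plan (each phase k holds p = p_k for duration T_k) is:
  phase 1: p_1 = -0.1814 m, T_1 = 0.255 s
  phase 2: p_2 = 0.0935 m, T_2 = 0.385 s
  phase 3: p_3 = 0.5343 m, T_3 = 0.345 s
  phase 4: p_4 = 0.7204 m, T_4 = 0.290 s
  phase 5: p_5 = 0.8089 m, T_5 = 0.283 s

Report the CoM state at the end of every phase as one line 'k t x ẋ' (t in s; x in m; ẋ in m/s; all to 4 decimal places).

phase 1: p=-0.1814, T=0.255, ωT=0.810951, cosh=1.347241, sinh=0.902806; start (x,ẋ)=(-0.024600, 0.082900) → end (x,ẋ)=(0.053381, 0.561875)
phase 2: p=0.0935, T=0.385, ωT=1.224377, cosh=1.847993, sinh=1.554053; start (x,ẋ)=(0.053381, 0.561875) → end (x,ẋ)=(0.293930, 0.840067)
phase 3: p=0.5343, T=0.345, ωT=1.097169, cosh=1.664744, sinh=1.330929; start (x,ẋ)=(0.293930, 0.840067) → end (x,ẋ)=(0.485717, 0.381100)
phase 4: p=0.7204, T=0.290, ωT=0.922258, cosh=1.456291, sinh=1.058671; start (x,ẋ)=(0.485717, 0.381100) → end (x,ẋ)=(0.505500, -0.235133)
phase 5: p=0.8089, T=0.283, ωT=0.899997, cosh=1.433083, sinh=1.026512; start (x,ẋ)=(0.505500, -0.235133) → end (x,ẋ)=(0.298205, -1.327420)

1 0.2550 0.0534 0.5619
2 0.6400 0.2939 0.8401
3 0.9850 0.4857 0.3811
4 1.2750 0.5055 -0.2351
5 1.5580 0.2982 -1.3274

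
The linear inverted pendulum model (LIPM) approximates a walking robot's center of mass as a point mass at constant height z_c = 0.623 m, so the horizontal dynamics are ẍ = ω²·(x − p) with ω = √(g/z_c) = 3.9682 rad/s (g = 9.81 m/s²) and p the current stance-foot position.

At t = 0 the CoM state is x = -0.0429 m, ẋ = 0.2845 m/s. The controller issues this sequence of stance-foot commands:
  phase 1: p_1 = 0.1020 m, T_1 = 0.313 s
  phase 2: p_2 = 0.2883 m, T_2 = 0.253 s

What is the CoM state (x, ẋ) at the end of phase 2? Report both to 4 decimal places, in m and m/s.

x = -0.3574, ẋ = -2.2004

phase 1: p=0.1020, T=0.313, ωT=1.242047, cosh=1.875743, sinh=1.586950; start (x,ẋ)=(-0.042900, 0.284500) → end (x,ẋ)=(-0.056019, -0.378835)
phase 2: p=0.2883, T=0.253, ωT=1.003955, cosh=1.547740, sinh=1.181313; start (x,ẋ)=(-0.056019, -0.378835) → end (x,ẋ)=(-0.357393, -2.200396)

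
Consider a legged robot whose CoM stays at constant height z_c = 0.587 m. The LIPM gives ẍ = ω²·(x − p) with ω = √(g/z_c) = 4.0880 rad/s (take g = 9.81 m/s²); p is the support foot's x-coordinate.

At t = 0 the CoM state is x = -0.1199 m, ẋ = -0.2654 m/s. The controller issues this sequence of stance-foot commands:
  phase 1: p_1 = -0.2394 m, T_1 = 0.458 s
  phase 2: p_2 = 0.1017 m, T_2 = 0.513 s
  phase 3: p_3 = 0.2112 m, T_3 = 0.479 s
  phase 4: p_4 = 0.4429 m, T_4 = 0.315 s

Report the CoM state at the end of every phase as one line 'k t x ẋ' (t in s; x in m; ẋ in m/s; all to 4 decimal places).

phase 1: p=-0.2394, T=0.458, ωT=1.872304, cosh=3.328516, sinh=3.174747; start (x,ẋ)=(-0.119900, -0.265400) → end (x,ẋ)=(-0.047752, 0.667527)
phase 2: p=0.1017, T=0.513, ωT=2.097144, cosh=4.132844, sinh=4.010037; start (x,ẋ)=(-0.047752, 0.667527) → end (x,ẋ)=(0.138833, 0.308805)
phase 3: p=0.2112, T=0.479, ωT=1.958152, cosh=3.613669, sinh=3.472550; start (x,ẋ)=(0.138833, 0.308805) → end (x,ẋ)=(0.212003, 0.088608)
phase 4: p=0.4429, T=0.315, ωT=1.287720, cosh=1.950206, sinh=1.674307; start (x,ẋ)=(0.212003, 0.088608) → end (x,ẋ)=(0.028893, -1.407589)

1 0.4580 -0.0478 0.6675
2 0.9710 0.1388 0.3088
3 1.4500 0.2120 0.0886
4 1.7650 0.0289 -1.4076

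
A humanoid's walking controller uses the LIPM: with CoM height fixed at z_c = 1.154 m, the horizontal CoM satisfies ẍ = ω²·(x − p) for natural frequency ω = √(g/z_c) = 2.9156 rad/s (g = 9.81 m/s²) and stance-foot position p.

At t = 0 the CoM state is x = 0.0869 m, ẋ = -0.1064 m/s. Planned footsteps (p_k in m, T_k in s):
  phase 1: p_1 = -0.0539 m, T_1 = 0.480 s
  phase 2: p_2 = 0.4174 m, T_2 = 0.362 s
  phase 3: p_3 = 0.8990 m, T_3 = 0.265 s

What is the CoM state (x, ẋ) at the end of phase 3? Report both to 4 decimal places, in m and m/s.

x = 0.0810, ẋ = -1.5361

phase 1: p=-0.0539, T=0.480, ωT=1.399488, cosh=2.149924, sinh=1.903200; start (x,ẋ)=(0.086900, -0.106400) → end (x,ẋ)=(0.179355, 0.552543)
phase 2: p=0.4174, T=0.362, ωT=1.055447, cosh=1.610648, sinh=1.262612; start (x,ẋ)=(0.179355, 0.552543) → end (x,ẋ)=(0.273274, 0.013645)
phase 3: p=0.8990, T=0.265, ωT=0.772634, cosh=1.313629, sinh=0.851834; start (x,ẋ)=(0.273274, 0.013645) → end (x,ẋ)=(0.081015, -1.536131)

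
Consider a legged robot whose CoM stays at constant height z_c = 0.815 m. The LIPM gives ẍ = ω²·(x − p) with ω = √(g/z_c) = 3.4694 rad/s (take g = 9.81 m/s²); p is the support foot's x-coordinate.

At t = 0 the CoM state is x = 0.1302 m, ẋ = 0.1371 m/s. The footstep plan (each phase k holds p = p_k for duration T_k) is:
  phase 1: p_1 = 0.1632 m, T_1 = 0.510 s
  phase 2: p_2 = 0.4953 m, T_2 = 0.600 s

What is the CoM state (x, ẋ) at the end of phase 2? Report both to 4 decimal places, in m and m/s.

x = -0.7042, ẋ = -4.0126

phase 1: p=0.1632, T=0.510, ωT=1.769394, cosh=3.018866, sinh=2.848430; start (x,ẋ)=(0.130200, 0.137100) → end (x,ẋ)=(0.176139, 0.087769)
phase 2: p=0.4953, T=0.600, ωT=2.081640, cosh=4.071166, sinh=3.946441; start (x,ẋ)=(0.176139, 0.087769) → end (x,ẋ)=(-0.704222, -4.012565)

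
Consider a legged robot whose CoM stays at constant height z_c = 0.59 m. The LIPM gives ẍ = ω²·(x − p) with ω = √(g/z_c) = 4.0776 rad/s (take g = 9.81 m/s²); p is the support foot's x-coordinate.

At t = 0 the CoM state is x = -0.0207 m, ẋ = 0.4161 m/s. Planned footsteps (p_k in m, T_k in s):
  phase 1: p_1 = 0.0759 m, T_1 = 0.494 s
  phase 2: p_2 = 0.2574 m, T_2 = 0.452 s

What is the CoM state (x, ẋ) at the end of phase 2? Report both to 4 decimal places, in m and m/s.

phase 1: p=0.0759, T=0.494, ωT=2.014334, cosh=3.814573, sinh=3.681164; start (x,ẋ)=(-0.020700, 0.416100) → end (x,ẋ)=(0.083058, 0.137248)
phase 2: p=0.2574, T=0.452, ωT=1.843075, cosh=3.237130, sinh=3.078801; start (x,ẋ)=(0.083058, 0.137248) → end (x,ẋ)=(-0.203339, -1.744424)

x = -0.2033, ẋ = -1.7444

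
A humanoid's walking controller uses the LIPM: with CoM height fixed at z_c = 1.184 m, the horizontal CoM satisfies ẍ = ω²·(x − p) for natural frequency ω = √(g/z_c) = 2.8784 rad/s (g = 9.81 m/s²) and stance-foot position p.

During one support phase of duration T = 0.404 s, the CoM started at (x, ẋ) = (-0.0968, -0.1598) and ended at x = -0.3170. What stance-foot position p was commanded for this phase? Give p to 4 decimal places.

p = 0.0885

ωT = 2.8784·0.404 = 1.162874; cosh(ωT) = 1.755850, sinh(ωT) = 1.443263
x(T) = p + (x₀−p)·cosh(ωT) + (ẋ₀/ω)·sinh(ωT) ⇒ p·(1 − cosh) = x(T) − x₀·cosh − (ẋ₀/ω)·sinh
numerator   = -0.3170 − (-0.0968)·1.755850 − (-0.1598/2.8784)·1.443263 = -0.066908
denominator = 1 − 1.755850 = -0.755850
p = -0.066908 / -0.755850 = 0.0885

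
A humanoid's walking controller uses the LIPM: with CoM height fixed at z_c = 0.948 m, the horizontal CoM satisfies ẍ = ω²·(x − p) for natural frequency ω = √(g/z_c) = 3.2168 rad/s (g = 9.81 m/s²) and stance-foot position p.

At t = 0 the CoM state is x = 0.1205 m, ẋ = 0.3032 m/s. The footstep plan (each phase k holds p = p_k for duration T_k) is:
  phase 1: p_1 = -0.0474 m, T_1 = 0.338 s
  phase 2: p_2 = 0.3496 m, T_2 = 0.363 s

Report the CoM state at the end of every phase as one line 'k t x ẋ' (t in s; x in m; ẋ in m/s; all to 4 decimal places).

1 0.3380 0.3538 1.2108
2 0.7010 0.9035 2.1541

phase 1: p=-0.0474, T=0.338, ωT=1.087278, cosh=1.651662, sinh=1.314529; start (x,ẋ)=(0.120500, 0.303200) → end (x,ẋ)=(0.353815, 1.210762)
phase 2: p=0.3496, T=0.363, ωT=1.167698, cosh=1.762834, sinh=1.451752; start (x,ẋ)=(0.353815, 1.210762) → end (x,ẋ)=(0.903451, 2.154056)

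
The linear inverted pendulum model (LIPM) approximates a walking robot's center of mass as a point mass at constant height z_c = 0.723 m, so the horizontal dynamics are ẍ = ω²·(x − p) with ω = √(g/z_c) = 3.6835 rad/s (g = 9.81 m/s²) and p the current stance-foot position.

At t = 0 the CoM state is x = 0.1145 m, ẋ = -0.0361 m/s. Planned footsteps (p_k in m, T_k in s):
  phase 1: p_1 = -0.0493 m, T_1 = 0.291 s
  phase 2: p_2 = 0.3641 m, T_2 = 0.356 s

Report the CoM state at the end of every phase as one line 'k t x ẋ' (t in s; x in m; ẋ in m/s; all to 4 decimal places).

phase 1: p=-0.0493, T=0.291, ωT=1.071898, cosh=1.631639, sinh=1.289281; start (x,ẋ)=(0.114500, -0.036100) → end (x,ẋ)=(0.205327, 0.718995)
phase 2: p=0.3641, T=0.356, ωT=1.311326, cosh=1.990277, sinh=1.720814; start (x,ẋ)=(0.205327, 0.718995) → end (x,ẋ)=(0.383989, 0.424596)

1 0.2910 0.2053 0.7190
2 0.6470 0.3840 0.4246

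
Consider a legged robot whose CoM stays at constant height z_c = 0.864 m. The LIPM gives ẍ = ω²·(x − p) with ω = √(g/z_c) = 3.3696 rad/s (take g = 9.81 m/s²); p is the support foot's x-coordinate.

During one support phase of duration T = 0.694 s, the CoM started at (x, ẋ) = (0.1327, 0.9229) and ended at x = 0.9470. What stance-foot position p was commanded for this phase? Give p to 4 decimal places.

p = 0.2726

ωT = 3.3696·0.694 = 2.338502; cosh(ωT) = 5.231087, sinh(ωT) = 5.134615
x(T) = p + (x₀−p)·cosh(ωT) + (ẋ₀/ω)·sinh(ωT) ⇒ p·(1 − cosh) = x(T) − x₀·cosh − (ẋ₀/ω)·sinh
numerator   = 0.9470 − (0.1327)·5.231087 − (0.9229/3.3696)·5.134615 = -1.153485
denominator = 1 − 5.231087 = -4.231087
p = -1.153485 / -4.231087 = 0.2726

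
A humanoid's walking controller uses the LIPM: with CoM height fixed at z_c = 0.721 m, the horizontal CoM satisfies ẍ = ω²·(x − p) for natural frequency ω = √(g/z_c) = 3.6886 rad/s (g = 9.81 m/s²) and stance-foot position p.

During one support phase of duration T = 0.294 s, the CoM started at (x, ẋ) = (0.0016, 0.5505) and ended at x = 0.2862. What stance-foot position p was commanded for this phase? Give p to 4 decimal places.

ωT = 3.6886·0.294 = 1.084448; cosh(ωT) = 1.647948, sinh(ωT) = 1.309860
x(T) = p + (x₀−p)·cosh(ωT) + (ẋ₀/ω)·sinh(ωT) ⇒ p·(1 − cosh) = x(T) − x₀·cosh − (ẋ₀/ω)·sinh
numerator   = 0.2862 − (0.0016)·1.647948 − (0.5505/3.6886)·1.309860 = 0.088075
denominator = 1 − 1.647948 = -0.647948
p = 0.088075 / -0.647948 = -0.1359

p = -0.1359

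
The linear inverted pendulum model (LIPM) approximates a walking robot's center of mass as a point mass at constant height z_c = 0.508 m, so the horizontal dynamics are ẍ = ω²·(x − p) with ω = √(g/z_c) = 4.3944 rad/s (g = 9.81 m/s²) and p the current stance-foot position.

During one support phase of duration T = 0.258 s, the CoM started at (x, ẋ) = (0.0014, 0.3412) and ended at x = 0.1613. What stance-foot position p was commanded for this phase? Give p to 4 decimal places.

p = -0.0710

ωT = 4.3944·0.258 = 1.133755; cosh(ωT) = 1.714563, sinh(ωT) = 1.392740
x(T) = p + (x₀−p)·cosh(ωT) + (ẋ₀/ω)·sinh(ωT) ⇒ p·(1 − cosh) = x(T) − x₀·cosh − (ẋ₀/ω)·sinh
numerator   = 0.1613 − (0.0014)·1.714563 − (0.3412/4.3944)·1.392740 = 0.050761
denominator = 1 − 1.714563 = -0.714563
p = 0.050761 / -0.714563 = -0.0710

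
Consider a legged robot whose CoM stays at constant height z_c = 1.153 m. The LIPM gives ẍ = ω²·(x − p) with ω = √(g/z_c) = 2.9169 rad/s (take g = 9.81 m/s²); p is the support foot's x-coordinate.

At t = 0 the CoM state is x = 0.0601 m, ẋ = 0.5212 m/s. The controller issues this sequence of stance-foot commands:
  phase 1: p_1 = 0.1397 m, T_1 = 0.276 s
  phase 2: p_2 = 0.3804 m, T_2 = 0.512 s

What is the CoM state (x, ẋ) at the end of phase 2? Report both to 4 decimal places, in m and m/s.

x = 0.2980, ẋ = -0.0072

phase 1: p=0.1397, T=0.276, ωT=0.805064, cosh=1.341950, sinh=0.894891; start (x,ẋ)=(0.060100, 0.521200) → end (x,ẋ)=(0.192782, 0.491644)
phase 2: p=0.3804, T=0.512, ωT=1.493453, cosh=2.338519, sinh=2.113923; start (x,ẋ)=(0.192782, 0.491644) → end (x,ẋ)=(0.297955, -0.007151)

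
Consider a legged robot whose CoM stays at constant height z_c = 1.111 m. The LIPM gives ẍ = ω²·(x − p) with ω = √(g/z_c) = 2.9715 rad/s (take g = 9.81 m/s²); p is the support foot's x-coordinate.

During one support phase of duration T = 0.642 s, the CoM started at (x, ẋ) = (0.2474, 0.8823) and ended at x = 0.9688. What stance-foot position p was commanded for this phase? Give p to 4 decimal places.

ωT = 2.9715·0.642 = 1.907703; cosh(ωT) = 3.443008, sinh(ωT) = 3.294587
x(T) = p + (x₀−p)·cosh(ωT) + (ẋ₀/ω)·sinh(ωT) ⇒ p·(1 − cosh) = x(T) − x₀·cosh − (ẋ₀/ω)·sinh
numerator   = 0.9688 − (0.2474)·3.443008 − (0.8823/2.9715)·3.294587 = -0.861231
denominator = 1 − 3.443008 = -2.443008
p = -0.861231 / -2.443008 = 0.3525

p = 0.3525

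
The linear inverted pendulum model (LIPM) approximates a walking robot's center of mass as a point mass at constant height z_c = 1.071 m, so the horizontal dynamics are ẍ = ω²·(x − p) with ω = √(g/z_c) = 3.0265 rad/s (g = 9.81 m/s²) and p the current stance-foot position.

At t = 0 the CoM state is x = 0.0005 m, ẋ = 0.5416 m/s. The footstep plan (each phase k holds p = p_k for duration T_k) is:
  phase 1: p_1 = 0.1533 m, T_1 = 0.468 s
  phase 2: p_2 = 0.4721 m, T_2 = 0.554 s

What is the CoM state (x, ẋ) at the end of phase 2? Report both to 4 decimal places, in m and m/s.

x = -0.1294, ẋ = -1.5945

phase 1: p=0.1533, T=0.468, ωT=1.416402, cosh=2.182424, sinh=1.939838; start (x,ẋ)=(0.000500, 0.541600) → end (x,ẋ)=(0.166965, 0.284924)
phase 2: p=0.4721, T=0.554, ωT=1.676681, cosh=2.767385, sinh=2.580392; start (x,ẋ)=(0.166965, 0.284924) → end (x,ẋ)=(-0.129401, -1.594476)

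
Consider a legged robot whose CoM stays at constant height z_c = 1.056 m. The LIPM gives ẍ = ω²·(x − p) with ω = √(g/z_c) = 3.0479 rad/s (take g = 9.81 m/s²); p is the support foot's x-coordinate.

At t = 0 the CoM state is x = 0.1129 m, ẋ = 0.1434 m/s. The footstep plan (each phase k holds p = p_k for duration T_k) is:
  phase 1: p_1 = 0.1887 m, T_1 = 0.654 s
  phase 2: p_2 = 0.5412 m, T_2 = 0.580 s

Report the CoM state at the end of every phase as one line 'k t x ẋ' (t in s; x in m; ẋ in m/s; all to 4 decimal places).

phase 1: p=0.1887, T=0.654, ωT=1.993327, cosh=3.738076, sinh=3.601834; start (x,ẋ)=(0.112900, 0.143400) → end (x,ẋ)=(0.074816, -0.296095)
phase 2: p=0.5412, T=0.580, ωT=1.767782, cosh=3.014279, sinh=2.843568; start (x,ẋ)=(0.074816, -0.296095) → end (x,ẋ)=(-1.140856, -4.934622)

1 0.6540 0.0748 -0.2961
2 1.2340 -1.1409 -4.9346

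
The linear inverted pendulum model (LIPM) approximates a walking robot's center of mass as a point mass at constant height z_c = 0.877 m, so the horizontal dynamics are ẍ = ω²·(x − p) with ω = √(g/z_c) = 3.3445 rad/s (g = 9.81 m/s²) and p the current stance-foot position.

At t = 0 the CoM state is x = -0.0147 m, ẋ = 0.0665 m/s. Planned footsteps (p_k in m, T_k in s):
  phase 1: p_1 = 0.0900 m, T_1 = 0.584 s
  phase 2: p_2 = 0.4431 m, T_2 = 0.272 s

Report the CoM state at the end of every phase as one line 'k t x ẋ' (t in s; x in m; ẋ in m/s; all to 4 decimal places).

phase 1: p=0.0900, T=0.584, ωT=1.953188, cosh=3.596476, sinh=3.454655; start (x,ẋ)=(-0.014700, 0.066500) → end (x,ẋ)=(-0.217861, -0.970548)
phase 2: p=0.4431, T=0.272, ωT=0.909704, cosh=1.443115, sinh=1.040472; start (x,ẋ)=(-0.217861, -0.970548) → end (x,ẋ)=(-0.812680, -3.700662)

1 0.5840 -0.2179 -0.9705
2 0.8560 -0.8127 -3.7007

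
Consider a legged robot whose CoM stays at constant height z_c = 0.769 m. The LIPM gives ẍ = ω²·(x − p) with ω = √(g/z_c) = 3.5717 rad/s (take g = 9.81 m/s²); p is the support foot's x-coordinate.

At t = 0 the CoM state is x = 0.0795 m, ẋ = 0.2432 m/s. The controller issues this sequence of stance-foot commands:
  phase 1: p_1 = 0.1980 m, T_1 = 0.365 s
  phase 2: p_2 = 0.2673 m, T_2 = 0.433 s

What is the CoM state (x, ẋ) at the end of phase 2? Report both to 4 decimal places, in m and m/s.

x = -0.3440, ẋ = -2.0921

phase 1: p=0.1980, T=0.365, ωT=1.303670, cosh=1.977161, sinh=1.705628; start (x,ẋ)=(0.079500, 0.243200) → end (x,ẋ)=(0.079844, -0.241055)
phase 2: p=0.2673, T=0.433, ωT=1.546546, cosh=2.454104, sinh=2.241121; start (x,ẋ)=(0.079844, -0.241055) → end (x,ẋ)=(-0.343991, -2.092088)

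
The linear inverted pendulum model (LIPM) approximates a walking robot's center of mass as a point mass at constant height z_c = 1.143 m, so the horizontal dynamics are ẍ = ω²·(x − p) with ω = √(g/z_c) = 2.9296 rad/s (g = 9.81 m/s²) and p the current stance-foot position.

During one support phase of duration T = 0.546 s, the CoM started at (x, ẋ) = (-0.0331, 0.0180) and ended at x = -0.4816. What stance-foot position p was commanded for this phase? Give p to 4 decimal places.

ωT = 2.9296·0.546 = 1.599562; cosh(ωT) = 2.576423, sinh(ωT) = 2.374438
x(T) = p + (x₀−p)·cosh(ωT) + (ẋ₀/ω)·sinh(ωT) ⇒ p·(1 − cosh) = x(T) − x₀·cosh − (ẋ₀/ω)·sinh
numerator   = -0.4816 − (-0.0331)·2.576423 − (0.0180/2.9296)·2.374438 = -0.410909
denominator = 1 − 2.576423 = -1.576423
p = -0.410909 / -1.576423 = 0.2607

p = 0.2607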